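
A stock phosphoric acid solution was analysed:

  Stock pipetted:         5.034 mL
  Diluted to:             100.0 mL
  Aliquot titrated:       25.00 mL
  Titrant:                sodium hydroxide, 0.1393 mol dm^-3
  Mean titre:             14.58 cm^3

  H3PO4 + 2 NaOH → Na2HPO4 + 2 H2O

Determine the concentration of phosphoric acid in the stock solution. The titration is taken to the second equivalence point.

n(NaOH) = 0.01458 × 0.1393 = 2.031 × 10^-3 mol
From the 1:2 ratio, n(H3PO4) in the aliquot = 1/2 × 2.031 × 10^-3 = 1.015 × 10^-3 mol
[H3PO4]_dilute = 1.015 × 10^-3 / 0.02500 = 0.04062 mol/L
Dilution factor = 100.0 / 5.034 = 19.86
[H3PO4]_stock = 0.04062 × 19.86 = 0.8069 mol/L

0.8069 mol/L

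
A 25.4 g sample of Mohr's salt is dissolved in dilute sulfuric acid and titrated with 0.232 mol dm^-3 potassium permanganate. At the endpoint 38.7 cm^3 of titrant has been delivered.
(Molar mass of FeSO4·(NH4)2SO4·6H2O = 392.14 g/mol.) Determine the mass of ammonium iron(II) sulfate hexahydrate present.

17.6 g

MnO4^- + 5 Fe^2+ + 8 H^+ → Mn^2+ + 5 Fe^3+ + 4 H2O
n(KMnO4) = 0.0387 L × 0.232 mol/L = 8.98 × 10^-3 mol
From the 5:1 ratio, n(FeSO4·(NH4)2SO4·6H2O) = 5/1 × 8.98 × 10^-3 = 0.0449 mol
mass of FeSO4·(NH4)2SO4·6H2O = 0.0449 × 392.14 g/mol = 17.6 g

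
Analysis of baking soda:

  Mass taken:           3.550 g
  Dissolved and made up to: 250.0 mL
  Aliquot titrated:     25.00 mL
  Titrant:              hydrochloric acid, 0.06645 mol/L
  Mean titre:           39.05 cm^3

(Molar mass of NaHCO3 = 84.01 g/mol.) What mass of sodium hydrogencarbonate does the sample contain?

2.180 g

NaHCO3 + HCl → NaCl + H2O + CO2
n(HCl) per titration = 0.03905 × 0.06645 = 2.595 × 10^-3 mol
n(NaHCO3) in each aliquot = 2.595 × 10^-3 mol (1:1 ratio)
n(NaHCO3) in the whole flask = 2.595 × 10^-3 × 250.0/25.00 = 0.02595 mol
mass of NaHCO3 = 0.02595 × 84.01 = 2.180 g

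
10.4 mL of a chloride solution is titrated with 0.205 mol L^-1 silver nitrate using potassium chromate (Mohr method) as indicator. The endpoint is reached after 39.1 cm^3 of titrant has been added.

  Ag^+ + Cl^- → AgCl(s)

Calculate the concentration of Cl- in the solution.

n(AgNO3) = 0.0391 L × 0.205 mol/L = 8.02 × 10^-3 mol
n(Cl-) = 8.02 × 10^-3 mol (1:1 mole ratio)
[Cl-] = 8.02 × 10^-3 mol / 0.0104 L = 0.771 mol/L

0.771 mol/L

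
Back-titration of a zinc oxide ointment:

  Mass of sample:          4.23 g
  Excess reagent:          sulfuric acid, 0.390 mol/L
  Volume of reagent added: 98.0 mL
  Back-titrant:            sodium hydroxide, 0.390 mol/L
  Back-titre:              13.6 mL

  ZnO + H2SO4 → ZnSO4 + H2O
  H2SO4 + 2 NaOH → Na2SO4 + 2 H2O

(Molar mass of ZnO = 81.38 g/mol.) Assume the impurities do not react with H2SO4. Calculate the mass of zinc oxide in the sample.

n(H2SO4) added = 0.0980 × 0.390 = 0.0382 mol
n(NaOH) used in back-titration = 0.0136 × 0.390 = 5.30 × 10^-3 mol
From the 1:2 ratio, n(H2SO4) left over = 1/2 × 5.30 × 10^-3 = 2.65 × 10^-3 mol
n(H2SO4) consumed by analyte = 0.0382 − 2.65 × 10^-3 = 0.0356 mol
n(ZnO) = 0.0356 mol (1:1 ratio)
mass of ZnO = 0.0356 × 81.38 = 2.89 g

2.89 g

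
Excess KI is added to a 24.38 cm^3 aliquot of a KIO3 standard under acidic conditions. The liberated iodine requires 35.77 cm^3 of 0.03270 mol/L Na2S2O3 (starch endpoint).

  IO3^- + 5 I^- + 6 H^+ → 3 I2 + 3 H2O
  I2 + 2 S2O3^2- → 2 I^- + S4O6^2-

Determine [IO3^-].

n(S2O3^2-) = 0.03577 × 0.03270 = 1.170 × 10^-3 mol
n(I2) = n(S2O3^2-)/2 = 5.848 × 10^-4 mol
From the 1:3 ratio, n(IO3^-) in the aliquot = 1/3 × 5.848 × 10^-4 = 1.949 × 10^-4 mol
[IO3^-] = 1.949 × 10^-4 / 0.02438 = 0.007996 mol/L

0.007996 mol/L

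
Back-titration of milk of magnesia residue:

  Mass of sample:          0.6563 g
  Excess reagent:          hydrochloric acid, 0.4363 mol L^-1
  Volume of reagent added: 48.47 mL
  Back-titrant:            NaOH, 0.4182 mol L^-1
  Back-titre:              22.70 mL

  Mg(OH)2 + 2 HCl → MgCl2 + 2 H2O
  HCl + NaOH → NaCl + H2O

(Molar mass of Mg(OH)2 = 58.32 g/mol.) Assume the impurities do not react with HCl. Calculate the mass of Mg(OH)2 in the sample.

n(HCl) added = 0.04847 × 0.4363 = 0.02115 mol
n(NaOH) used in back-titration = 0.02270 × 0.4182 = 9.493 × 10^-3 mol
n(HCl) left over = 9.493 × 10^-3 mol (1:1 ratio)
n(HCl) consumed by analyte = 0.02115 − 9.493 × 10^-3 = 0.01165 mol
From the 1:2 ratio, n(Mg(OH)2) = 1/2 × 0.01165 = 5.827 × 10^-3 mol
mass of Mg(OH)2 = 5.827 × 10^-3 × 58.32 = 0.3398 g

0.3398 g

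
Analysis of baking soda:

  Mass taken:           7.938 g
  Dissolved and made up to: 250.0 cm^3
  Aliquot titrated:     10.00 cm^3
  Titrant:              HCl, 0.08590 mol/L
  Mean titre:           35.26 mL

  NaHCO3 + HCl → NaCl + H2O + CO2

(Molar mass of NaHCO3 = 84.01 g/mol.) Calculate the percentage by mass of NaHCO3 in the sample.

80.14 %

n(HCl) per titration = 0.03526 × 0.08590 = 3.029 × 10^-3 mol
n(NaHCO3) in each aliquot = 3.029 × 10^-3 mol (1:1 ratio)
n(NaHCO3) in the whole flask = 3.029 × 10^-3 × 250.0/10.00 = 0.07572 mol
mass of NaHCO3 = 0.07572 × 84.01 = 6.361 g
% NaHCO3 = 6.361 / 7.938 × 100 = 80.14 %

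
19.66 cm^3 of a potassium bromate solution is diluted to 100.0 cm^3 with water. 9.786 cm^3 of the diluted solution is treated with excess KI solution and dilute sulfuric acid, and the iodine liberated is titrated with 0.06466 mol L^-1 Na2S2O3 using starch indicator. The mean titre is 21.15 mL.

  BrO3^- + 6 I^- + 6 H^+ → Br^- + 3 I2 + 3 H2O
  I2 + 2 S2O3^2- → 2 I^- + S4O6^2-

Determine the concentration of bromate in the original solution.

0.1185 mol/L

n(S2O3^2-) = 0.02115 × 0.06466 = 1.368 × 10^-3 mol
n(I2) = n(S2O3^2-)/2 = 6.838 × 10^-4 mol
From the 1:3 ratio, n(BrO3^-) in the aliquot = 1/3 × 6.838 × 10^-4 = 2.279 × 10^-4 mol
[BrO3^-]_dilute = 2.279 × 10^-4 / 0.009786 = 0.02329 mol/L
[BrO3^-]_original = 0.02329 × 100.0/19.66 = 0.1185 mol/L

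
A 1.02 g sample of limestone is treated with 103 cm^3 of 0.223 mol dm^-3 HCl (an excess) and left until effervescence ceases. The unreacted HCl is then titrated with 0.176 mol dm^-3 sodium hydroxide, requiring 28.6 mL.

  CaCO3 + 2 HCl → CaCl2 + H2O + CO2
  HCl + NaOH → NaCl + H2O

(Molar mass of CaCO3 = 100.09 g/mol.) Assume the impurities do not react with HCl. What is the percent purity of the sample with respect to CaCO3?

88.0 %

n(HCl) added = 0.103 × 0.223 = 0.0230 mol
n(NaOH) used in back-titration = 0.0286 × 0.176 = 5.03 × 10^-3 mol
n(HCl) left over = 5.03 × 10^-3 mol (1:1 ratio)
n(HCl) consumed by analyte = 0.0230 − 5.03 × 10^-3 = 0.0179 mol
From the 1:2 ratio, n(CaCO3) = 1/2 × 0.0179 = 8.97 × 10^-3 mol
mass of CaCO3 = 8.97 × 10^-3 × 100.09 = 0.898 g
% CaCO3 = 0.898 / 1.02 × 100 = 88.0 %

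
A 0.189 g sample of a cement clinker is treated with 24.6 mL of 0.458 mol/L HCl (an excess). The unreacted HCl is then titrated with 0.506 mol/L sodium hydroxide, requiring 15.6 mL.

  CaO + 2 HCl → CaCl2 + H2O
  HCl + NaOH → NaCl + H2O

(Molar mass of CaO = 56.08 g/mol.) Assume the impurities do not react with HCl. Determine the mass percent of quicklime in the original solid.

n(HCl) added = 0.0246 × 0.458 = 0.0113 mol
n(NaOH) used in back-titration = 0.0156 × 0.506 = 7.89 × 10^-3 mol
n(HCl) left over = 7.89 × 10^-3 mol (1:1 ratio)
n(HCl) consumed by analyte = 0.0113 − 7.89 × 10^-3 = 3.37 × 10^-3 mol
From the 1:2 ratio, n(CaO) = 1/2 × 3.37 × 10^-3 = 1.69 × 10^-3 mol
mass of CaO = 1.69 × 10^-3 × 56.08 = 0.0946 g
% CaO = 0.0946 / 0.189 × 100 = 50.0 %

50.0 %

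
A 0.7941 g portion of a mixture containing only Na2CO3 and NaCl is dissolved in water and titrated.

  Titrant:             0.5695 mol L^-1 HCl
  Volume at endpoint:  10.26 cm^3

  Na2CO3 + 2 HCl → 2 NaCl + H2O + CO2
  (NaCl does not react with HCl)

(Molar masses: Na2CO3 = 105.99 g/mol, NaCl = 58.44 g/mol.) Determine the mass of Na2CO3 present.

0.3097 g

n(HCl) = 0.01026 × 0.5695 = 5.843 × 10^-3 mol
Let x = n(Na2CO3), y = n(NaCl).
Titrant: 2x = 5.843 × 10^-3;  mass: 105.99x + 58.44y = 0.7941
Solving, x = 2.922 × 10^-3 mol, y = 8.290 × 10^-3 mol
mass of Na2CO3 = 2.922 × 10^-3 × 105.99 = 0.3097 g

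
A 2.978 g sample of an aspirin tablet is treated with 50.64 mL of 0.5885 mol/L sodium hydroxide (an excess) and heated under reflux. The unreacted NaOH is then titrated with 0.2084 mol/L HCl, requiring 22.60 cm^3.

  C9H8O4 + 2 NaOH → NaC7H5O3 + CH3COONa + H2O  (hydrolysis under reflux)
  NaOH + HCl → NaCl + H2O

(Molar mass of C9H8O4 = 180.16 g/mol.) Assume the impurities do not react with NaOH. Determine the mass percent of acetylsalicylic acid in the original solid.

75.90 %

n(NaOH) added = 0.05064 × 0.5885 = 0.02980 mol
n(HCl) used in back-titration = 0.02260 × 0.2084 = 4.710 × 10^-3 mol
n(NaOH) left over = 4.710 × 10^-3 mol (1:1 ratio)
n(NaOH) consumed by analyte = 0.02980 − 4.710 × 10^-3 = 0.02509 mol
From the 1:2 ratio, n(C9H8O4) = 1/2 × 0.02509 = 0.01255 mol
mass of C9H8O4 = 0.01255 × 180.16 = 2.260 g
% C9H8O4 = 2.260 / 2.978 × 100 = 75.90 %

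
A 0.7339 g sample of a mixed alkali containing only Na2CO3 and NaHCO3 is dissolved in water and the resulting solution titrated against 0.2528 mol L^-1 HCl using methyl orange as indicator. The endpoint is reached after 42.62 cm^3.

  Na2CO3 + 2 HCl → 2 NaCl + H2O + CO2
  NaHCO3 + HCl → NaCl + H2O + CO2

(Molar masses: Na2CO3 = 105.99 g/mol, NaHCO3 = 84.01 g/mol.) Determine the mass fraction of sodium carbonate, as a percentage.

39.87 %

n(HCl) = 0.04262 × 0.2528 = 0.01077 mol
Let x = n(Na2CO3), y = n(NaHCO3).
Titrant: 2x + 1y = 0.01077;  mass: 105.99x + 84.01y = 0.7339
Solving, x = 2.761 × 10^-3 mol, y = 5.253 × 10^-3 mol
mass of Na2CO3 = 2.761 × 10^-3 × 105.99 = 0.2926 g
% Na2CO3 = 0.2926 / 0.7339 × 100 = 39.87 %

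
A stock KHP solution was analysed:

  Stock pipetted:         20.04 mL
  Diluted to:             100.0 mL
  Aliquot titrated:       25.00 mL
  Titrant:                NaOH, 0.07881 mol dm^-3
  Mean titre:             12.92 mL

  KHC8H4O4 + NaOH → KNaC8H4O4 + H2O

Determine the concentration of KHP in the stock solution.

0.2032 mol/L

n(NaOH) = 0.01292 × 0.07881 = 1.018 × 10^-3 mol
n(KHC8H4O4) in the aliquot = 1.018 × 10^-3 mol (1:1 ratio)
[KHC8H4O4]_dilute = 1.018 × 10^-3 / 0.02500 = 0.04073 mol/L
Dilution factor = 100.0 / 20.04 = 4.990
[KHC8H4O4]_stock = 0.04073 × 4.990 = 0.2032 mol/L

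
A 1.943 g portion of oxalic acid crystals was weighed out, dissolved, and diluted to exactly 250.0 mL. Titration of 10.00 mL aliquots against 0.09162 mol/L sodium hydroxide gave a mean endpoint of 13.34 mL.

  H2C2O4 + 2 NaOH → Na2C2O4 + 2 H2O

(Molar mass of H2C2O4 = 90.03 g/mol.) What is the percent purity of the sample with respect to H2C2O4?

70.79 %

n(NaOH) per titration = 0.01334 × 0.09162 = 1.222 × 10^-3 mol
From the 1:2 ratio, n(H2C2O4) in each aliquot = 1/2 × 1.222 × 10^-3 = 6.111 × 10^-4 mol
n(H2C2O4) in the whole flask = 6.111 × 10^-4 × 250.0/10.00 = 0.01528 mol
mass of H2C2O4 = 0.01528 × 90.03 = 1.375 g
% H2C2O4 = 1.375 / 1.943 × 100 = 70.79 %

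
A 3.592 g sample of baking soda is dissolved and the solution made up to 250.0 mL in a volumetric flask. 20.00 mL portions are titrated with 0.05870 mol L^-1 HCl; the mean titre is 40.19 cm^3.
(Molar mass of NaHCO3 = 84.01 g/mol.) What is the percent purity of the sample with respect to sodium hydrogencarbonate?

68.97 %

NaHCO3 + HCl → NaCl + H2O + CO2
n(HCl) per titration = 0.04019 × 0.05870 = 2.359 × 10^-3 mol
n(NaHCO3) in each aliquot = 2.359 × 10^-3 mol (1:1 ratio)
n(NaHCO3) in the whole flask = 2.359 × 10^-3 × 250.0/20.00 = 0.02949 mol
mass of NaHCO3 = 0.02949 × 84.01 = 2.477 g
% NaHCO3 = 2.477 / 3.592 × 100 = 68.97 %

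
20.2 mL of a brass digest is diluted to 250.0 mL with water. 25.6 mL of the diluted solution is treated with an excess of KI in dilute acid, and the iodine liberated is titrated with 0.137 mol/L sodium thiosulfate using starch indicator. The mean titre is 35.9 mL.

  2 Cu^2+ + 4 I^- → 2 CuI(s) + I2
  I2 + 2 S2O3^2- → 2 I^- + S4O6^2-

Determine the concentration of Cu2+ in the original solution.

2.38 mol/L

n(S2O3^2-) = 0.0359 × 0.137 = 4.92 × 10^-3 mol
n(I2) = n(S2O3^2-)/2 = 2.46 × 10^-3 mol
From the 2:1 ratio, n(Cu2+) in the aliquot = 2/1 × 2.46 × 10^-3 = 4.92 × 10^-3 mol
[Cu2+]_dilute = 4.92 × 10^-3 / 0.0256 = 0.192 mol/L
[Cu2+]_original = 0.192 × 250.0/20.2 = 2.38 mol/L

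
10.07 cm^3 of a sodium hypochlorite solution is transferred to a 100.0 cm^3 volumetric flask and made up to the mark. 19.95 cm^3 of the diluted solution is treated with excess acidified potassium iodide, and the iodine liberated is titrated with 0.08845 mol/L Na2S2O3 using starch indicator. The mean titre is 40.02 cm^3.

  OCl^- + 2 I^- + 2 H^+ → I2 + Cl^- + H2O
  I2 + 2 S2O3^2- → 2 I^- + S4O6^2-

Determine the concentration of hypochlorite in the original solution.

n(S2O3^2-) = 0.04002 × 0.08845 = 3.540 × 10^-3 mol
n(I2) = n(S2O3^2-)/2 = 1.770 × 10^-3 mol
n(OCl^-) in the aliquot = 1.770 × 10^-3 mol (1:1 ratio)
[OCl^-]_dilute = 1.770 × 10^-3 / 0.01995 = 0.08872 mol/L
[OCl^-]_original = 0.08872 × 100.0/10.07 = 0.8810 mol/L

0.8810 mol/L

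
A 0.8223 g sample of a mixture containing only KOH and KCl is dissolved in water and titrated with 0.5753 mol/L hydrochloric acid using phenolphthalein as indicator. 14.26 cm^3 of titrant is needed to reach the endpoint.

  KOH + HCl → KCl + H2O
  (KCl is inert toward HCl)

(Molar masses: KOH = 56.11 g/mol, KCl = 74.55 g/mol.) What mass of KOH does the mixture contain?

n(HCl) = 0.01426 × 0.5753 = 8.204 × 10^-3 mol
Let x = n(KOH), y = n(KCl).
Titrant: 1x = 8.204 × 10^-3;  mass: 56.11x + 74.55y = 0.8223
Solving, x = 8.204 × 10^-3 mol, y = 4.856 × 10^-3 mol
mass of KOH = 8.204 × 10^-3 × 56.11 = 0.4603 g

0.4603 g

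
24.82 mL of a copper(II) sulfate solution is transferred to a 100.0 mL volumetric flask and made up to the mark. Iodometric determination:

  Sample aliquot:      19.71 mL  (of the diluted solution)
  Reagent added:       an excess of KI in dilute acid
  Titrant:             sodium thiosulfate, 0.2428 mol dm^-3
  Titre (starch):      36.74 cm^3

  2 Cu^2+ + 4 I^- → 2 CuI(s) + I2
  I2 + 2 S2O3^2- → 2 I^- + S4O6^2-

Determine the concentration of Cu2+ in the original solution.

1.823 mol/L

n(S2O3^2-) = 0.03674 × 0.2428 = 8.920 × 10^-3 mol
n(I2) = n(S2O3^2-)/2 = 4.460 × 10^-3 mol
From the 2:1 ratio, n(Cu2+) in the aliquot = 2/1 × 4.460 × 10^-3 = 8.920 × 10^-3 mol
[Cu2+]_dilute = 8.920 × 10^-3 / 0.01971 = 0.4526 mol/L
[Cu2+]_original = 0.4526 × 100.0/24.82 = 1.823 mol/L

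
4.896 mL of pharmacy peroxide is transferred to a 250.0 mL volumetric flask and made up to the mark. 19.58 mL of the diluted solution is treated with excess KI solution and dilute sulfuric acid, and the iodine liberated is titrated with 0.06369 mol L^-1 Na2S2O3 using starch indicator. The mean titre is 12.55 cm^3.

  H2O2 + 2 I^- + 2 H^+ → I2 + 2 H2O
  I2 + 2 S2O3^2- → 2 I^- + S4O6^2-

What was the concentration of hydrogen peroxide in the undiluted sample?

1.042 mol/L

n(S2O3^2-) = 0.01255 × 0.06369 = 7.993 × 10^-4 mol
n(I2) = n(S2O3^2-)/2 = 3.997 × 10^-4 mol
n(H2O2) in the aliquot = 3.997 × 10^-4 mol (1:1 ratio)
[H2O2]_dilute = 3.997 × 10^-4 / 0.01958 = 0.02041 mol/L
[H2O2]_original = 0.02041 × 250.0/4.896 = 1.042 mol/L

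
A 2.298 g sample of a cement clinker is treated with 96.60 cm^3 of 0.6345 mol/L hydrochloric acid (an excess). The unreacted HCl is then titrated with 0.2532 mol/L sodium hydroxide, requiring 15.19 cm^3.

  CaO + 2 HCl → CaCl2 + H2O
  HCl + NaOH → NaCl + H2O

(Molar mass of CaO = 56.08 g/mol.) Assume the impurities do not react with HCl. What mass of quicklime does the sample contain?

1.611 g

n(HCl) added = 0.09660 × 0.6345 = 0.06129 mol
n(NaOH) used in back-titration = 0.01519 × 0.2532 = 3.846 × 10^-3 mol
n(HCl) left over = 3.846 × 10^-3 mol (1:1 ratio)
n(HCl) consumed by analyte = 0.06129 − 3.846 × 10^-3 = 0.05745 mol
From the 1:2 ratio, n(CaO) = 1/2 × 0.05745 = 0.02872 mol
mass of CaO = 0.02872 × 56.08 = 1.611 g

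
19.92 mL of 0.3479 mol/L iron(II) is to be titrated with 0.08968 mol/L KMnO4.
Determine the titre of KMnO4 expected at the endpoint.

MnO4^- + 5 Fe^2+ + 8 H^+ → Mn^2+ + 5 Fe^3+ + 4 H2O
n(Fe2+) = 0.01992 L × 0.3479 mol/L = 6.930 × 10^-3 mol
From the 1:5 stoichiometry, n(KMnO4) = 1/5 × 6.930 × 10^-3 = 1.386 × 10^-3 mol
V(KMnO4) = 1.386 × 10^-3 mol / 0.08968 mol/L = 0.01546 L = 15.46 mL

15.46 mL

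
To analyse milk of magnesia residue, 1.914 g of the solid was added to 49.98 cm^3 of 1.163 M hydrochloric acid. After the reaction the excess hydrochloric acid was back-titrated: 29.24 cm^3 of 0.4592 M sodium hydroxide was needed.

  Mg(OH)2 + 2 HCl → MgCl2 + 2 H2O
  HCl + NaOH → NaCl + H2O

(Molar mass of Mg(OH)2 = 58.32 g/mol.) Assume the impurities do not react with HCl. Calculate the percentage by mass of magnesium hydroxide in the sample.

n(HCl) added = 0.04998 × 1.163 = 0.05813 mol
n(NaOH) used in back-titration = 0.02924 × 0.4592 = 0.01343 mol
n(HCl) left over = 0.01343 mol (1:1 ratio)
n(HCl) consumed by analyte = 0.05813 − 0.01343 = 0.04470 mol
From the 1:2 ratio, n(Mg(OH)2) = 1/2 × 0.04470 = 0.02235 mol
mass of Mg(OH)2 = 0.02235 × 58.32 = 1.303 g
% Mg(OH)2 = 1.303 / 1.914 × 100 = 68.10 %

68.10 %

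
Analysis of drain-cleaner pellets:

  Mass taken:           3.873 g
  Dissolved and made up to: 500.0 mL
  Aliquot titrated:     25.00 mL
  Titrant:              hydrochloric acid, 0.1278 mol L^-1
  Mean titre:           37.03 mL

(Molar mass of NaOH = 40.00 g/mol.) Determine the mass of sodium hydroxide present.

3.786 g

NaOH + HCl → NaCl + H2O
n(HCl) per titration = 0.03703 × 0.1278 = 4.732 × 10^-3 mol
n(NaOH) in each aliquot = 4.732 × 10^-3 mol (1:1 ratio)
n(NaOH) in the whole flask = 4.732 × 10^-3 × 500.0/25.00 = 0.09465 mol
mass of NaOH = 0.09465 × 40.00 = 3.786 g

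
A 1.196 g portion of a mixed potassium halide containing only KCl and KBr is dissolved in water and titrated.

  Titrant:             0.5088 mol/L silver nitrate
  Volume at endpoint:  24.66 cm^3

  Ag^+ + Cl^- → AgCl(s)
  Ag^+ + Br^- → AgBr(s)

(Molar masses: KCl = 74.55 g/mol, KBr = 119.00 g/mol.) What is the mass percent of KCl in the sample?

n(AgNO3) = 0.02466 × 0.5088 = 0.01255 mol
Let x = n(KCl), y = n(KBr).
Titrant: 1x + 1y = 0.01255;  mass: 74.55x + 119.00y = 1.196
Solving, x = 6.684 × 10^-3 mol, y = 5.863 × 10^-3 mol
mass of KCl = 6.684 × 10^-3 × 74.55 = 0.4983 g
% KCl = 0.4983 / 1.196 × 100 = 41.66 %

41.66 %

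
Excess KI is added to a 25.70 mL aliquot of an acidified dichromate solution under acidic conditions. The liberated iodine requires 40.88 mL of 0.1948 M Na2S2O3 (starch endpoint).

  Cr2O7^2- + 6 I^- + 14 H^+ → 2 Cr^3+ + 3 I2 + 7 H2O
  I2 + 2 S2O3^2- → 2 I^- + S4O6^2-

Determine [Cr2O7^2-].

n(S2O3^2-) = 0.04088 × 0.1948 = 7.963 × 10^-3 mol
n(I2) = n(S2O3^2-)/2 = 3.982 × 10^-3 mol
From the 1:3 ratio, n(Cr2O7^2-) in the aliquot = 1/3 × 3.982 × 10^-3 = 1.327 × 10^-3 mol
[Cr2O7^2-] = 1.327 × 10^-3 / 0.02570 = 0.05164 mol/L

0.05164 M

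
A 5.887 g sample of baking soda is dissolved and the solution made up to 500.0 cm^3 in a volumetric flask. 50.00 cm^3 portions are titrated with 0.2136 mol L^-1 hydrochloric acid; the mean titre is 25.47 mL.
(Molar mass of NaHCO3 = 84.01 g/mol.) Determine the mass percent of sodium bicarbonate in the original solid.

77.64 %

NaHCO3 + HCl → NaCl + H2O + CO2
n(HCl) per titration = 0.02547 × 0.2136 = 5.440 × 10^-3 mol
n(NaHCO3) in each aliquot = 5.440 × 10^-3 mol (1:1 ratio)
n(NaHCO3) in the whole flask = 5.440 × 10^-3 × 500.0/50.00 = 0.05440 mol
mass of NaHCO3 = 0.05440 × 84.01 = 4.570 g
% NaHCO3 = 4.570 / 5.887 × 100 = 77.64 %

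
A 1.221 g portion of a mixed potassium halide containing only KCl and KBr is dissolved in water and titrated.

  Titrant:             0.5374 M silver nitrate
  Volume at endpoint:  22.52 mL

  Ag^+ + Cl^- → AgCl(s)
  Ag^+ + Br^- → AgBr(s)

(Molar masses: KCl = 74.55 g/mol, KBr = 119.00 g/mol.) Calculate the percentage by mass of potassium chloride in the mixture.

30.10 %

n(AgNO3) = 0.02252 × 0.5374 = 0.01210 mol
Let x = n(KCl), y = n(KBr).
Titrant: 1x + 1y = 0.01210;  mass: 74.55x + 119.00y = 1.221
Solving, x = 4.931 × 10^-3 mol, y = 7.172 × 10^-3 mol
mass of KCl = 4.931 × 10^-3 × 74.55 = 0.3676 g
% KCl = 0.3676 / 1.221 × 100 = 30.10 %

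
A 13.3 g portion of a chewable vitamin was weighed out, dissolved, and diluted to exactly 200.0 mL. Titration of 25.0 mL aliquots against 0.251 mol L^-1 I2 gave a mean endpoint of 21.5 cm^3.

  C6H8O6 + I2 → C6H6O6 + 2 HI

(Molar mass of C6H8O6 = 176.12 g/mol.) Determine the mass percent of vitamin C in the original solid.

57.2 %

n(I2) per titration = 0.0215 × 0.251 = 5.40 × 10^-3 mol
n(C6H8O6) in each aliquot = 5.40 × 10^-3 mol (1:1 ratio)
n(C6H8O6) in the whole flask = 5.40 × 10^-3 × 200.0/25.0 = 0.0432 mol
mass of C6H8O6 = 0.0432 × 176.12 = 7.60 g
% C6H8O6 = 7.60 / 13.3 × 100 = 57.2 %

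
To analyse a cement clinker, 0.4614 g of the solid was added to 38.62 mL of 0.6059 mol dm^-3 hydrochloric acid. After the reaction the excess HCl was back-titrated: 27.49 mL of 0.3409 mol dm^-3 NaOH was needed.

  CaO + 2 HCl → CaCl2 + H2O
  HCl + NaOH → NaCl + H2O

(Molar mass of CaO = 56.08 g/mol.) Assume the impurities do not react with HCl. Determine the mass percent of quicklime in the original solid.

n(HCl) added = 0.03862 × 0.6059 = 0.02340 mol
n(NaOH) used in back-titration = 0.02749 × 0.3409 = 9.371 × 10^-3 mol
n(HCl) left over = 9.371 × 10^-3 mol (1:1 ratio)
n(HCl) consumed by analyte = 0.02340 − 9.371 × 10^-3 = 0.01403 mol
From the 1:2 ratio, n(CaO) = 1/2 × 0.01403 = 7.014 × 10^-3 mol
mass of CaO = 7.014 × 10^-3 × 56.08 = 0.3934 g
% CaO = 0.3934 / 0.4614 × 100 = 85.25 %

85.25 %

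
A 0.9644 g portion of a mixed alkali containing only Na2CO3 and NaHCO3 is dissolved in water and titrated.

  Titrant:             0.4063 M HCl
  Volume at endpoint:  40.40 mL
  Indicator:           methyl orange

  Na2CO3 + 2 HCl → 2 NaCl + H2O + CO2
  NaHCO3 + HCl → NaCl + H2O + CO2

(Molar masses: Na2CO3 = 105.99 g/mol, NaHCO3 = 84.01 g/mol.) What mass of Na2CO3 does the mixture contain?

n(HCl) = 0.04040 × 0.4063 = 0.01641 mol
Let x = n(Na2CO3), y = n(NaHCO3).
Titrant: 2x + 1y = 0.01641;  mass: 105.99x + 84.01y = 0.9644
Solving, x = 6.684 × 10^-3 mol, y = 3.047 × 10^-3 mol
mass of Na2CO3 = 6.684 × 10^-3 × 105.99 = 0.7084 g

0.7084 g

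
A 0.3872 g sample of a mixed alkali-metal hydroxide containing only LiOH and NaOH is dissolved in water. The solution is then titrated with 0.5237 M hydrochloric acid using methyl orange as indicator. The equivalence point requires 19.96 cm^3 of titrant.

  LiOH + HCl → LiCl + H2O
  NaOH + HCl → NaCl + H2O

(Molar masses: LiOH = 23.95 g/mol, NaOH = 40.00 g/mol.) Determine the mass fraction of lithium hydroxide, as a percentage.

n(HCl) = 0.01996 × 0.5237 = 0.01045 mol
Let x = n(LiOH), y = n(NaOH).
Titrant: 1x + 1y = 0.01045;  mass: 23.95x + 40.00y = 0.3872
Solving, x = 1.927 × 10^-3 mol, y = 8.526 × 10^-3 mol
mass of LiOH = 1.927 × 10^-3 × 23.95 = 0.04614 g
% LiOH = 0.04614 / 0.3872 × 100 = 11.92 %

11.92 %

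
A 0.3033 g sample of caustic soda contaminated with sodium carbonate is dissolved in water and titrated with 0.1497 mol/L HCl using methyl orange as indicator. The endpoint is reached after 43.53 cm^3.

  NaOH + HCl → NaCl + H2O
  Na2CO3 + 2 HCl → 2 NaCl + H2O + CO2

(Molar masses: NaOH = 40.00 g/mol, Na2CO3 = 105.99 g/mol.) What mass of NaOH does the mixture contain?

0.1294 g

n(HCl) = 0.04353 × 0.1497 = 6.516 × 10^-3 mol
Let x = n(NaOH), y = n(Na2CO3).
Titrant: 1x + 2y = 6.516 × 10^-3;  mass: 40.00x + 105.99y = 0.3033
Solving, x = 3.235 × 10^-3 mol, y = 1.641 × 10^-3 mol
mass of NaOH = 3.235 × 10^-3 × 40.00 = 0.1294 g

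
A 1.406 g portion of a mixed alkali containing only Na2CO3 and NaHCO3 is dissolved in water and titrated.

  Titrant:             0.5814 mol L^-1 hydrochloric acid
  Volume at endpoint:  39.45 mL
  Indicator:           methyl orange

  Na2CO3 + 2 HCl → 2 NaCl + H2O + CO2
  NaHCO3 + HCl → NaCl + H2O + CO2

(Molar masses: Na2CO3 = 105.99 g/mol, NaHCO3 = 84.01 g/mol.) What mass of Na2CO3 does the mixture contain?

n(HCl) = 0.03945 × 0.5814 = 0.02294 mol
Let x = n(Na2CO3), y = n(NaHCO3).
Titrant: 2x + 1y = 0.02294;  mass: 105.99x + 84.01y = 1.406
Solving, x = 8.397 × 10^-3 mol, y = 6.142 × 10^-3 mol
mass of Na2CO3 = 8.397 × 10^-3 × 105.99 = 0.8900 g

0.8900 g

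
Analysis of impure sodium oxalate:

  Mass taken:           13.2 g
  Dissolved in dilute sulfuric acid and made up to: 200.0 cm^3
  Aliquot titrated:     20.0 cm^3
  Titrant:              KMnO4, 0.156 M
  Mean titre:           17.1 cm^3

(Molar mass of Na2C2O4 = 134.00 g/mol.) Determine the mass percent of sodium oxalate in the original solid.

67.7 %

2 MnO4^- + 5 C2O4^2- + 16 H^+ → 2 Mn^2+ + 10 CO2 + 8 H2O
n(KMnO4) per titration = 0.0171 × 0.156 = 2.67 × 10^-3 mol
From the 5:2 ratio, n(Na2C2O4) in each aliquot = 5/2 × 2.67 × 10^-3 = 6.67 × 10^-3 mol
n(Na2C2O4) in the whole flask = 6.67 × 10^-3 × 200.0/20.0 = 0.0667 mol
mass of Na2C2O4 = 0.0667 × 134.00 = 8.94 g
% Na2C2O4 = 8.94 / 13.2 × 100 = 67.7 %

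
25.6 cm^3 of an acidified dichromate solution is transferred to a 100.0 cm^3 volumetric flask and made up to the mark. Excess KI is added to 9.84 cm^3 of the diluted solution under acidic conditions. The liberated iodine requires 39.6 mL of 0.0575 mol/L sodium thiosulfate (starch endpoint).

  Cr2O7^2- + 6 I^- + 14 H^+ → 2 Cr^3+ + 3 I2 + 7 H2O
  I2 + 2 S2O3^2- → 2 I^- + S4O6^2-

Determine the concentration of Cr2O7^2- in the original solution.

0.151 mol/L

n(S2O3^2-) = 0.0396 × 0.0575 = 2.28 × 10^-3 mol
n(I2) = n(S2O3^2-)/2 = 1.14 × 10^-3 mol
From the 1:3 ratio, n(Cr2O7^2-) in the aliquot = 1/3 × 1.14 × 10^-3 = 3.79 × 10^-4 mol
[Cr2O7^2-]_dilute = 3.79 × 10^-4 / 0.00984 = 0.0386 mol/L
[Cr2O7^2-]_original = 0.0386 × 100.0/25.6 = 0.151 mol/L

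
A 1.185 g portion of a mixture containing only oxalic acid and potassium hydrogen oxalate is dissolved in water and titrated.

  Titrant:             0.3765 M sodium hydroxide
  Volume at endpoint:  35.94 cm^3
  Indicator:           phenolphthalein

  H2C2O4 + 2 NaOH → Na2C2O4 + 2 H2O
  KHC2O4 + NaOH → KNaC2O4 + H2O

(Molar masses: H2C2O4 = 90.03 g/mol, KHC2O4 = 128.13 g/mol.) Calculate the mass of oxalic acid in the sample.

n(NaOH) = 0.03594 × 0.3765 = 0.01353 mol
Let x = n(H2C2O4), y = n(KHC2O4).
Titrant: 2x + 1y = 0.01353;  mass: 90.03x + 128.13y = 1.185
Solving, x = 3.301 × 10^-3 mol, y = 6.929 × 10^-3 mol
mass of H2C2O4 = 3.301 × 10^-3 × 90.03 = 0.2972 g

0.2972 g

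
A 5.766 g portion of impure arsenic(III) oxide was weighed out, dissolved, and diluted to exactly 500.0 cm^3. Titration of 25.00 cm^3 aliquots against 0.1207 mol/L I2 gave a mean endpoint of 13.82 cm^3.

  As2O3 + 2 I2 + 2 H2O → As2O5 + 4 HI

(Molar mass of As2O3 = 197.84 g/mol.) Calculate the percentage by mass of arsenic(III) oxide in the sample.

57.23 %

n(I2) per titration = 0.01382 × 0.1207 = 1.668 × 10^-3 mol
From the 1:2 ratio, n(As2O3) in each aliquot = 1/2 × 1.668 × 10^-3 = 8.340 × 10^-4 mol
n(As2O3) in the whole flask = 8.340 × 10^-4 × 500.0/25.00 = 0.01668 mol
mass of As2O3 = 0.01668 × 197.84 = 3.300 g
% As2O3 = 3.300 / 5.766 × 100 = 57.23 %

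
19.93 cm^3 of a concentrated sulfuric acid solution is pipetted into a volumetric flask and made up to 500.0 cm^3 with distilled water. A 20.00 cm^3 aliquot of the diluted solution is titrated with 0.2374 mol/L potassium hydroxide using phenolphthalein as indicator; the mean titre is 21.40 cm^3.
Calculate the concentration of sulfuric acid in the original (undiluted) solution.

3.186 mol/L

H2SO4 + 2 KOH → K2SO4 + 2 H2O
n(KOH) = 0.02140 × 0.2374 = 5.080 × 10^-3 mol
From the 1:2 ratio, n(H2SO4) in the aliquot = 1/2 × 5.080 × 10^-3 = 2.540 × 10^-3 mol
[H2SO4]_dilute = 2.540 × 10^-3 / 0.02000 = 0.1270 mol/L
Dilution factor = 500.0 / 19.93 = 25.09
[H2SO4]_stock = 0.1270 × 25.09 = 3.186 mol/L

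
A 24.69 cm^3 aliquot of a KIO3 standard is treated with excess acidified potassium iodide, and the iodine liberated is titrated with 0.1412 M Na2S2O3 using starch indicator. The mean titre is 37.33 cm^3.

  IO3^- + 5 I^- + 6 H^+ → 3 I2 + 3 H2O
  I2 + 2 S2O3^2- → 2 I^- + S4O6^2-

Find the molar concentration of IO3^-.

n(S2O3^2-) = 0.03733 × 0.1412 = 5.271 × 10^-3 mol
n(I2) = n(S2O3^2-)/2 = 2.635 × 10^-3 mol
From the 1:3 ratio, n(IO3^-) in the aliquot = 1/3 × 2.635 × 10^-3 = 8.785 × 10^-4 mol
[IO3^-] = 8.785 × 10^-4 / 0.02469 = 0.03558 mol/L

0.03558 M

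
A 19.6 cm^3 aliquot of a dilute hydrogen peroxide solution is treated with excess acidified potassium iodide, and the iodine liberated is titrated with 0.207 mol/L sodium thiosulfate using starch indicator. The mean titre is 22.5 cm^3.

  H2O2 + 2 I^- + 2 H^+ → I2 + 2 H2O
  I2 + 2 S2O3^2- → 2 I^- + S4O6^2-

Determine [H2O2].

0.119 mol/L

n(S2O3^2-) = 0.0225 × 0.207 = 4.66 × 10^-3 mol
n(I2) = n(S2O3^2-)/2 = 2.33 × 10^-3 mol
n(H2O2) in the aliquot = 2.33 × 10^-3 mol (1:1 ratio)
[H2O2] = 2.33 × 10^-3 / 0.0196 = 0.119 mol/L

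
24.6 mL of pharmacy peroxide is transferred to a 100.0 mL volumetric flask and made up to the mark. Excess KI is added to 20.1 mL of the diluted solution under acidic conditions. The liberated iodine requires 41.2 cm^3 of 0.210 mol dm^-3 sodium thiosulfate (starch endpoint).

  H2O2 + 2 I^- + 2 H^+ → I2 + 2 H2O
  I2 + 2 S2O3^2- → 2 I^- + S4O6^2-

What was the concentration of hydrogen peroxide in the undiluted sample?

0.875 mol/L

n(S2O3^2-) = 0.0412 × 0.210 = 8.65 × 10^-3 mol
n(I2) = n(S2O3^2-)/2 = 4.33 × 10^-3 mol
n(H2O2) in the aliquot = 4.33 × 10^-3 mol (1:1 ratio)
[H2O2]_dilute = 4.33 × 10^-3 / 0.0201 = 0.215 mol/L
[H2O2]_original = 0.215 × 100.0/24.6 = 0.875 mol/L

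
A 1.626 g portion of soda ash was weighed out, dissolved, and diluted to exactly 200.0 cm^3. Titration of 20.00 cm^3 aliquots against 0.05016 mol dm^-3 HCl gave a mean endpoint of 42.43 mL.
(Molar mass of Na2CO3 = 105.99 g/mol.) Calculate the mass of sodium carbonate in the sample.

1.128 g

Na2CO3 + 2 HCl → 2 NaCl + H2O + CO2
n(HCl) per titration = 0.04243 × 0.05016 = 2.128 × 10^-3 mol
From the 1:2 ratio, n(Na2CO3) in each aliquot = 1/2 × 2.128 × 10^-3 = 1.064 × 10^-3 mol
n(Na2CO3) in the whole flask = 1.064 × 10^-3 × 200.0/20.00 = 0.01064 mol
mass of Na2CO3 = 0.01064 × 105.99 = 1.128 g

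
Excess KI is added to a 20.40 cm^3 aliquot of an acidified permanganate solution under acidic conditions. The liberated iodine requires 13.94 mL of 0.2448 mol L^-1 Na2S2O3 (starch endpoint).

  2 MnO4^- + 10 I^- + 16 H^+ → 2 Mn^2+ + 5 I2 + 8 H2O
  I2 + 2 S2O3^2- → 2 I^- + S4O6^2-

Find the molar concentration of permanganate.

n(S2O3^2-) = 0.01394 × 0.2448 = 3.413 × 10^-3 mol
n(I2) = n(S2O3^2-)/2 = 1.706 × 10^-3 mol
From the 2:5 ratio, n(MnO4^-) in the aliquot = 2/5 × 1.706 × 10^-3 = 6.825 × 10^-4 mol
[MnO4^-] = 6.825 × 10^-4 / 0.02040 = 0.03346 mol/L

0.03346 mol/L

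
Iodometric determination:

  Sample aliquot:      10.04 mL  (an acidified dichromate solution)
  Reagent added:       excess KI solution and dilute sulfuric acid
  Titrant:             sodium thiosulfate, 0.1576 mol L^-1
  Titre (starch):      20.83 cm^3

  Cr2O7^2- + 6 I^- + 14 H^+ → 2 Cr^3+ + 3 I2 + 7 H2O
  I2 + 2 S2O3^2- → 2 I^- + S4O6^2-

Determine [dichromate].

n(S2O3^2-) = 0.02083 × 0.1576 = 3.283 × 10^-3 mol
n(I2) = n(S2O3^2-)/2 = 1.641 × 10^-3 mol
From the 1:3 ratio, n(Cr2O7^2-) in the aliquot = 1/3 × 1.641 × 10^-3 = 5.471 × 10^-4 mol
[Cr2O7^2-] = 5.471 × 10^-4 / 0.01004 = 0.05450 mol/L

0.05450 mol/L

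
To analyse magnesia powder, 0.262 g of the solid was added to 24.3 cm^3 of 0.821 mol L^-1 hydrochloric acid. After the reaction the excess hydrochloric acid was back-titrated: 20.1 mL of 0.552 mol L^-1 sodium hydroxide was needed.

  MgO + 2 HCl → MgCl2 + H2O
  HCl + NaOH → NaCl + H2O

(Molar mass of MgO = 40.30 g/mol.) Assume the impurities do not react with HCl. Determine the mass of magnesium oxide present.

n(HCl) added = 0.0243 × 0.821 = 0.0200 mol
n(NaOH) used in back-titration = 0.0201 × 0.552 = 0.0111 mol
n(HCl) left over = 0.0111 mol (1:1 ratio)
n(HCl) consumed by analyte = 0.0200 − 0.0111 = 8.86 × 10^-3 mol
From the 1:2 ratio, n(MgO) = 1/2 × 8.86 × 10^-3 = 4.43 × 10^-3 mol
mass of MgO = 4.43 × 10^-3 × 40.30 = 0.178 g

0.178 g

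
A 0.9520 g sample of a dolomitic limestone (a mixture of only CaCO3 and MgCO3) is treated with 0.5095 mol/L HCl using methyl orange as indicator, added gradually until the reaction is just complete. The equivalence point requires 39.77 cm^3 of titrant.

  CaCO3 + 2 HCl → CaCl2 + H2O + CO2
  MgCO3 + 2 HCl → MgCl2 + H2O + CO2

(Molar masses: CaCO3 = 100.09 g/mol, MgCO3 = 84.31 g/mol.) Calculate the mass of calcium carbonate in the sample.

0.6205 g

n(HCl) = 0.03977 × 0.5095 = 0.02026 mol
Let x = n(CaCO3), y = n(MgCO3).
Titrant: 2x + 2y = 0.02026;  mass: 100.09x + 84.31y = 0.9520
Solving, x = 6.199 × 10^-3 mol, y = 3.932 × 10^-3 mol
mass of CaCO3 = 6.199 × 10^-3 × 100.09 = 0.6205 g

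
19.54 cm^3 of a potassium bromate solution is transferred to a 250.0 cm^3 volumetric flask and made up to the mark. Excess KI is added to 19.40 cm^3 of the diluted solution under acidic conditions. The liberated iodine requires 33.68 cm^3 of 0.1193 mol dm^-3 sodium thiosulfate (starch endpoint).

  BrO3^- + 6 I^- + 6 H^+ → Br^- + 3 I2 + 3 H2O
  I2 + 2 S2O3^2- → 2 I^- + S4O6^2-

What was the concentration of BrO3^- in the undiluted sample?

n(S2O3^2-) = 0.03368 × 0.1193 = 4.018 × 10^-3 mol
n(I2) = n(S2O3^2-)/2 = 2.009 × 10^-3 mol
From the 1:3 ratio, n(BrO3^-) in the aliquot = 1/3 × 2.009 × 10^-3 = 6.697 × 10^-4 mol
[BrO3^-]_dilute = 6.697 × 10^-4 / 0.01940 = 0.03452 mol/L
[BrO3^-]_original = 0.03452 × 250.0/19.54 = 0.4416 mol/L

0.4416 mol/L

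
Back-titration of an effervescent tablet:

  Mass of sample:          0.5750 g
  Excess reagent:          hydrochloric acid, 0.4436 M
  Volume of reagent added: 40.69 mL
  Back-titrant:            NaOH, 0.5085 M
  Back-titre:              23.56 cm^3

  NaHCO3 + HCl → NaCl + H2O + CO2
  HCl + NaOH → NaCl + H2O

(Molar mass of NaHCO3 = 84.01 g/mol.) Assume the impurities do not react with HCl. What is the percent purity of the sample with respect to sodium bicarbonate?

88.68 %

n(HCl) added = 0.04069 × 0.4436 = 0.01805 mol
n(NaOH) used in back-titration = 0.02356 × 0.5085 = 0.01198 mol
n(HCl) left over = 0.01198 mol (1:1 ratio)
n(HCl) consumed by analyte = 0.01805 − 0.01198 = 6.070 × 10^-3 mol
n(NaHCO3) = 6.070 × 10^-3 mol (1:1 ratio)
mass of NaHCO3 = 6.070 × 10^-3 × 84.01 = 0.5099 g
% NaHCO3 = 0.5099 / 0.5750 × 100 = 88.68 %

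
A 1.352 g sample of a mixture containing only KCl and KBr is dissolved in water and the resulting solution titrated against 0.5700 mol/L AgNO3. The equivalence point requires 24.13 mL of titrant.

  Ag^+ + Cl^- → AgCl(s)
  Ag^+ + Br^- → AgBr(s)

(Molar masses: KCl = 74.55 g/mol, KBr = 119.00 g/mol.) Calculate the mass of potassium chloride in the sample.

0.4776 g

n(AgNO3) = 0.02413 × 0.5700 = 0.01375 mol
Let x = n(KCl), y = n(KBr).
Titrant: 1x + 1y = 0.01375;  mass: 74.55x + 119.00y = 1.352
Solving, x = 6.406 × 10^-3 mol, y = 7.348 × 10^-3 mol
mass of KCl = 6.406 × 10^-3 × 74.55 = 0.4776 g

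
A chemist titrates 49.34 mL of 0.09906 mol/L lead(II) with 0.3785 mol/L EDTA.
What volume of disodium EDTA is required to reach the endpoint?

12.91 mL

Pb^2+ + EDTA^4- → [Pb(EDTA)]^2-
n(Pb2+) = 0.04934 L × 0.09906 mol/L = 4.888 × 10^-3 mol
n(EDTA) = 4.888 × 10^-3 mol (1:1 stoichiometry)
V(EDTA) = 4.888 × 10^-3 mol / 0.3785 mol/L = 0.01291 L = 12.91 mL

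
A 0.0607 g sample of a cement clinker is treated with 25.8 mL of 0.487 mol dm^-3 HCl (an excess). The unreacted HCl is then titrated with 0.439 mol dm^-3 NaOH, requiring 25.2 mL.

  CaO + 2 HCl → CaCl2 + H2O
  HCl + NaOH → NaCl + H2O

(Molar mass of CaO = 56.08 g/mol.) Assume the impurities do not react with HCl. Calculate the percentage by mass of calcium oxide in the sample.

n(HCl) added = 0.0258 × 0.487 = 0.0126 mol
n(NaOH) used in back-titration = 0.0252 × 0.439 = 0.0111 mol
n(HCl) left over = 0.0111 mol (1:1 ratio)
n(HCl) consumed by analyte = 0.0126 − 0.0111 = 1.50 × 10^-3 mol
From the 1:2 ratio, n(CaO) = 1/2 × 1.50 × 10^-3 = 7.51 × 10^-4 mol
mass of CaO = 7.51 × 10^-4 × 56.08 = 0.0421 g
% CaO = 0.0421 / 0.0607 × 100 = 69.4 %

69.4 %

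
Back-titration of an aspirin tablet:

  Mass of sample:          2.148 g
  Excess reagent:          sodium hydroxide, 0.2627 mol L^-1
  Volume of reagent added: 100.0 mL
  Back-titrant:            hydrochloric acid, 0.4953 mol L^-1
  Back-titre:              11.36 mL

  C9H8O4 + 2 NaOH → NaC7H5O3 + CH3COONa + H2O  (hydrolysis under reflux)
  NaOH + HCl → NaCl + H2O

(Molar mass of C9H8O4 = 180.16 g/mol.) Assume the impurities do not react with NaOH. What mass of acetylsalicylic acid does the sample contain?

n(NaOH) added = 0.1000 × 0.2627 = 0.02627 mol
n(HCl) used in back-titration = 0.01136 × 0.4953 = 5.627 × 10^-3 mol
n(NaOH) left over = 5.627 × 10^-3 mol (1:1 ratio)
n(NaOH) consumed by analyte = 0.02627 − 5.627 × 10^-3 = 0.02064 mol
From the 1:2 ratio, n(C9H8O4) = 1/2 × 0.02064 = 0.01032 mol
mass of C9H8O4 = 0.01032 × 180.16 = 1.860 g

1.860 g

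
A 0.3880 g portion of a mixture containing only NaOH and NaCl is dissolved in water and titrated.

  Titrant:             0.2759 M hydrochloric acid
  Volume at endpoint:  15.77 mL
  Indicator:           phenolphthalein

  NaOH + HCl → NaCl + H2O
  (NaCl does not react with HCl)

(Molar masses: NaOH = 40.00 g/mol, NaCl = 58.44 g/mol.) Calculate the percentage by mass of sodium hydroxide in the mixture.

44.86 %

n(HCl) = 0.01577 × 0.2759 = 4.351 × 10^-3 mol
Let x = n(NaOH), y = n(NaCl).
Titrant: 1x = 4.351 × 10^-3;  mass: 40.00x + 58.44y = 0.3880
Solving, x = 4.351 × 10^-3 mol, y = 3.661 × 10^-3 mol
mass of NaOH = 4.351 × 10^-3 × 40.00 = 0.1740 g
% NaOH = 0.1740 / 0.3880 × 100 = 44.86 %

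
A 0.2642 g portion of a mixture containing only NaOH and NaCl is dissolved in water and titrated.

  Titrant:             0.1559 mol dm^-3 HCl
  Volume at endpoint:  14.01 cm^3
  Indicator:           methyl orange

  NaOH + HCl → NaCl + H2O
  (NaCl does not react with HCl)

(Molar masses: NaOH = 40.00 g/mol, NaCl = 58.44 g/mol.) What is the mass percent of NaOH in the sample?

n(HCl) = 0.01401 × 0.1559 = 2.184 × 10^-3 mol
Let x = n(NaOH), y = n(NaCl).
Titrant: 1x = 2.184 × 10^-3;  mass: 40.00x + 58.44y = 0.2642
Solving, x = 2.184 × 10^-3 mol, y = 3.026 × 10^-3 mol
mass of NaOH = 2.184 × 10^-3 × 40.00 = 0.08737 g
% NaOH = 0.08737 / 0.2642 × 100 = 33.07 %

33.07 %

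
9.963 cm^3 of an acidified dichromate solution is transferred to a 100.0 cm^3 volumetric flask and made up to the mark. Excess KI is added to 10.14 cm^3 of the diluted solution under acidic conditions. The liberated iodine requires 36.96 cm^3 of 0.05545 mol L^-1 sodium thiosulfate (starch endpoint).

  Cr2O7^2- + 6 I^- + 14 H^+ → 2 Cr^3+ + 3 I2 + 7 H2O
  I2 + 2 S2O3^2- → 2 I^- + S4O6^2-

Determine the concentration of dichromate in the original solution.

0.3381 mol/L

n(S2O3^2-) = 0.03696 × 0.05545 = 2.049 × 10^-3 mol
n(I2) = n(S2O3^2-)/2 = 1.025 × 10^-3 mol
From the 1:3 ratio, n(Cr2O7^2-) in the aliquot = 1/3 × 1.025 × 10^-3 = 3.416 × 10^-4 mol
[Cr2O7^2-]_dilute = 3.416 × 10^-4 / 0.01014 = 0.03369 mol/L
[Cr2O7^2-]_original = 0.03369 × 100.0/9.963 = 0.3381 mol/L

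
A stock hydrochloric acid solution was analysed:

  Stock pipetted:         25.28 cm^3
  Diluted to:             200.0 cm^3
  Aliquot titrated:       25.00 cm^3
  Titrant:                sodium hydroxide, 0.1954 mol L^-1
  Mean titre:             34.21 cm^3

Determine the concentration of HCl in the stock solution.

2.115 mol/L

HCl + NaOH → NaCl + H2O
n(NaOH) = 0.03421 × 0.1954 = 6.685 × 10^-3 mol
n(HCl) in the aliquot = 6.685 × 10^-3 mol (1:1 ratio)
[HCl]_dilute = 6.685 × 10^-3 / 0.02500 = 0.2674 mol/L
Dilution factor = 200.0 / 25.28 = 7.911
[HCl]_stock = 0.2674 × 7.911 = 2.115 mol/L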